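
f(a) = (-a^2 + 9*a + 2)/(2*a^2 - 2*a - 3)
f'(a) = (2 - 4*a)*(-a^2 + 9*a + 2)/(2*a^2 - 2*a - 3)^2 + (9 - 2*a)/(2*a^2 - 2*a - 3)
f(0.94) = -3.08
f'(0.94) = -4.03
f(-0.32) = 0.46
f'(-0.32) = -5.17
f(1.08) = -3.73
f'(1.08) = -5.48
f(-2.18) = -2.06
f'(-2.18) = -0.80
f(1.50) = -8.83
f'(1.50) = -27.56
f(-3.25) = -1.54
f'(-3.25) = -0.31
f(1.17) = -4.29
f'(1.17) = -6.98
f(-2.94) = -1.64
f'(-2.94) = -0.38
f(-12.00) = -0.81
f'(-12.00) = -0.02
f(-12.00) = -0.81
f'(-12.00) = -0.02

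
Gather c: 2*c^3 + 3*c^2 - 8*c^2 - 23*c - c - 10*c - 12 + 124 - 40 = 2*c^3 - 5*c^2 - 34*c + 72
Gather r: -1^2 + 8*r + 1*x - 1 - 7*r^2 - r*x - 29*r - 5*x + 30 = -7*r^2 + r*(-x - 21) - 4*x + 28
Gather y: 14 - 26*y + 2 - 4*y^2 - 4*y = -4*y^2 - 30*y + 16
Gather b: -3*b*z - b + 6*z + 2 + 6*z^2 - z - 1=b*(-3*z - 1) + 6*z^2 + 5*z + 1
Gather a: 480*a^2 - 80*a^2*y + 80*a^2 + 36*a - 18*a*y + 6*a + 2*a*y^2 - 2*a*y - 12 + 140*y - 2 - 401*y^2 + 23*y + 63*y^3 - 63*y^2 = a^2*(560 - 80*y) + a*(2*y^2 - 20*y + 42) + 63*y^3 - 464*y^2 + 163*y - 14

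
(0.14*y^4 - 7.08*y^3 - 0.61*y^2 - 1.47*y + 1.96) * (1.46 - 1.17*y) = -0.1638*y^5 + 8.488*y^4 - 9.6231*y^3 + 0.8293*y^2 - 4.4394*y + 2.8616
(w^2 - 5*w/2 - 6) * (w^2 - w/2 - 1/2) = w^4 - 3*w^3 - 21*w^2/4 + 17*w/4 + 3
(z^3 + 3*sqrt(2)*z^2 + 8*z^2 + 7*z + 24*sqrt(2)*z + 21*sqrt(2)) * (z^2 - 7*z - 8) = z^5 + z^4 + 3*sqrt(2)*z^4 - 57*z^3 + 3*sqrt(2)*z^3 - 171*sqrt(2)*z^2 - 113*z^2 - 339*sqrt(2)*z - 56*z - 168*sqrt(2)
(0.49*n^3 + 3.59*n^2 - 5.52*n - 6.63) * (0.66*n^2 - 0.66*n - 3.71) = 0.3234*n^5 + 2.046*n^4 - 7.8305*n^3 - 14.0515*n^2 + 24.855*n + 24.5973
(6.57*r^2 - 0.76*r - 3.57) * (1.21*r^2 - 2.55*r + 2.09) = 7.9497*r^4 - 17.6731*r^3 + 11.3496*r^2 + 7.5151*r - 7.4613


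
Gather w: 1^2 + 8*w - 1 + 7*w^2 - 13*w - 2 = 7*w^2 - 5*w - 2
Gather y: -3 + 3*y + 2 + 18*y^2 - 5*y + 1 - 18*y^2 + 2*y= 0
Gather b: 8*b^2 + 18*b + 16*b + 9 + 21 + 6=8*b^2 + 34*b + 36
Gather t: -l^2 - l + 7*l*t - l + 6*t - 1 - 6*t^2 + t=-l^2 - 2*l - 6*t^2 + t*(7*l + 7) - 1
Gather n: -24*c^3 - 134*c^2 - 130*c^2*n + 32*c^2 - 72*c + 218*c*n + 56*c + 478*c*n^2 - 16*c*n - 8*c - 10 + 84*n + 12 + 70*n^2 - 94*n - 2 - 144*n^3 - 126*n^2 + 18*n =-24*c^3 - 102*c^2 - 24*c - 144*n^3 + n^2*(478*c - 56) + n*(-130*c^2 + 202*c + 8)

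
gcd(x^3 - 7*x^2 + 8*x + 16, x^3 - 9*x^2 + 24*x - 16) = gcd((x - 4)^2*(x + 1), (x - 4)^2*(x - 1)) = x^2 - 8*x + 16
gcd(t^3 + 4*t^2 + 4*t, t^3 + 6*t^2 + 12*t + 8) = t^2 + 4*t + 4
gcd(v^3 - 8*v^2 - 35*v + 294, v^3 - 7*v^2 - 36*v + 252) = v^2 - v - 42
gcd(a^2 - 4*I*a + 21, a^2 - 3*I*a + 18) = a + 3*I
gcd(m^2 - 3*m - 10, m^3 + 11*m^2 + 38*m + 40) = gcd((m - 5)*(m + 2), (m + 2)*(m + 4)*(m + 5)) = m + 2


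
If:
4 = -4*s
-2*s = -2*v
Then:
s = -1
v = -1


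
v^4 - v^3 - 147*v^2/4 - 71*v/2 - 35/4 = (v - 7)*(v + 1/2)^2*(v + 5)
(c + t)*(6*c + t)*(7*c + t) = 42*c^3 + 55*c^2*t + 14*c*t^2 + t^3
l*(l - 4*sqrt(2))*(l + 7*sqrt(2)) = l^3 + 3*sqrt(2)*l^2 - 56*l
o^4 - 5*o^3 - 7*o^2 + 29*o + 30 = (o - 5)*(o - 3)*(o + 1)*(o + 2)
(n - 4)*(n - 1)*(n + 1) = n^3 - 4*n^2 - n + 4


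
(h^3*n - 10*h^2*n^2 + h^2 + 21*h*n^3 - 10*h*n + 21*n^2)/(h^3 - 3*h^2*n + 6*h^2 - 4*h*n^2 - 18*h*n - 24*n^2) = (-h^3*n + 10*h^2*n^2 - h^2 - 21*h*n^3 + 10*h*n - 21*n^2)/(-h^3 + 3*h^2*n - 6*h^2 + 4*h*n^2 + 18*h*n + 24*n^2)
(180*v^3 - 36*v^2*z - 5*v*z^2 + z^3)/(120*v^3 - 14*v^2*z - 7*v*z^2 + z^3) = (6*v + z)/(4*v + z)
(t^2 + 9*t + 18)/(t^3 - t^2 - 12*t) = (t + 6)/(t*(t - 4))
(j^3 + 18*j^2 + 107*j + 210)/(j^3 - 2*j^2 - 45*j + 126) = (j^2 + 11*j + 30)/(j^2 - 9*j + 18)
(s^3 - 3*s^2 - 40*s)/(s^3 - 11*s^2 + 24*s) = (s + 5)/(s - 3)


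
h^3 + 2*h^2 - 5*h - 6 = (h - 2)*(h + 1)*(h + 3)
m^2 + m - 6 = (m - 2)*(m + 3)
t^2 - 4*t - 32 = (t - 8)*(t + 4)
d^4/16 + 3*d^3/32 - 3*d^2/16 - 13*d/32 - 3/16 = (d/4 + 1/4)^2*(d - 2)*(d + 3/2)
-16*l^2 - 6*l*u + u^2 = (-8*l + u)*(2*l + u)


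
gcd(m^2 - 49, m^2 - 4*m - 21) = m - 7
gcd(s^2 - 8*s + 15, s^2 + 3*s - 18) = s - 3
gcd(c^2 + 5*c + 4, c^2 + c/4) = 1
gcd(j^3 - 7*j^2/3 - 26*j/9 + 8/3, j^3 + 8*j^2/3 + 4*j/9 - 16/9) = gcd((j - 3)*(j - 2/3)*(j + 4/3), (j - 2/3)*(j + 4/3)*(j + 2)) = j^2 + 2*j/3 - 8/9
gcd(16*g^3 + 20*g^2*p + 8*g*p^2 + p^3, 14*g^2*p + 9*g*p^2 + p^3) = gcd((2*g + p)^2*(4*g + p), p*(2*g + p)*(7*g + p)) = 2*g + p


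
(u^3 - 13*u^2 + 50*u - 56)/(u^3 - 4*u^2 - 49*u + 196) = (u - 2)/(u + 7)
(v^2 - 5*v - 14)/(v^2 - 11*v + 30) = (v^2 - 5*v - 14)/(v^2 - 11*v + 30)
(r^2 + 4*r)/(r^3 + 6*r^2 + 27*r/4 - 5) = 4*r/(4*r^2 + 8*r - 5)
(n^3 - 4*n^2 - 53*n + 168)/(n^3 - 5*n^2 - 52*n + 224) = (n - 3)/(n - 4)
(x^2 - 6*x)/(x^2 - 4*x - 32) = x*(6 - x)/(-x^2 + 4*x + 32)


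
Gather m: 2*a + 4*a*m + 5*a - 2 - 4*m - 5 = 7*a + m*(4*a - 4) - 7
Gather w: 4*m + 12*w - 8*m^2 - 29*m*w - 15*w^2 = -8*m^2 + 4*m - 15*w^2 + w*(12 - 29*m)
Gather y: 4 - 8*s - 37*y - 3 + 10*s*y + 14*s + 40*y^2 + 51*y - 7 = 6*s + 40*y^2 + y*(10*s + 14) - 6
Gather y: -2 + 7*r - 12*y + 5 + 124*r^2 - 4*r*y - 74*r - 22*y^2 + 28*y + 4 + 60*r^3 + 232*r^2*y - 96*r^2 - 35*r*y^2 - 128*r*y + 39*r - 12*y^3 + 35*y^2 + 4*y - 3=60*r^3 + 28*r^2 - 28*r - 12*y^3 + y^2*(13 - 35*r) + y*(232*r^2 - 132*r + 20) + 4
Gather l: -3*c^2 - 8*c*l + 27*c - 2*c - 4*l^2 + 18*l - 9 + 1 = -3*c^2 + 25*c - 4*l^2 + l*(18 - 8*c) - 8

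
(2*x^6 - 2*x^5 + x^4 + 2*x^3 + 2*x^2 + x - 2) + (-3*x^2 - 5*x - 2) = 2*x^6 - 2*x^5 + x^4 + 2*x^3 - x^2 - 4*x - 4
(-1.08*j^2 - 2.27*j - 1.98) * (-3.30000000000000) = 3.564*j^2 + 7.491*j + 6.534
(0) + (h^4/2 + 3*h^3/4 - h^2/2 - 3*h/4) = h^4/2 + 3*h^3/4 - h^2/2 - 3*h/4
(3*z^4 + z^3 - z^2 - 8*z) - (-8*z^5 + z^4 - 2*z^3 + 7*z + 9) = 8*z^5 + 2*z^4 + 3*z^3 - z^2 - 15*z - 9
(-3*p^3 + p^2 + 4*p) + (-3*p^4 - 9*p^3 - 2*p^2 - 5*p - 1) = -3*p^4 - 12*p^3 - p^2 - p - 1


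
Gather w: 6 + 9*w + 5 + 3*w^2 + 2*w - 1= 3*w^2 + 11*w + 10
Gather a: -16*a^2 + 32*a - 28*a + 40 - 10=-16*a^2 + 4*a + 30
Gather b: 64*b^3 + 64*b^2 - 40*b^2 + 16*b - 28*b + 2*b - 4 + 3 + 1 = 64*b^3 + 24*b^2 - 10*b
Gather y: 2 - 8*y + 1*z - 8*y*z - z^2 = y*(-8*z - 8) - z^2 + z + 2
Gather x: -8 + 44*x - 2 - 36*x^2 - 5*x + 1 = -36*x^2 + 39*x - 9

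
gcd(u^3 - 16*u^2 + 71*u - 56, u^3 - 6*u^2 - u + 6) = u - 1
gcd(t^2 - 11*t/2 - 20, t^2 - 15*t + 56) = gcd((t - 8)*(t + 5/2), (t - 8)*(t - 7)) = t - 8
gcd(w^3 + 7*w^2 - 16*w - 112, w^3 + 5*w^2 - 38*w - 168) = w^2 + 11*w + 28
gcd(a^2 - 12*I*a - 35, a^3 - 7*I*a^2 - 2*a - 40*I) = a - 5*I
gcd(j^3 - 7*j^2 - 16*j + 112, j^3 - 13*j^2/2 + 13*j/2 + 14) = j - 4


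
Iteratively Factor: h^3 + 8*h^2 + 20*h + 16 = (h + 4)*(h^2 + 4*h + 4) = (h + 2)*(h + 4)*(h + 2)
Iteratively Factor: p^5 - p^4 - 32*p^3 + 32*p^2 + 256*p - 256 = (p + 4)*(p^4 - 5*p^3 - 12*p^2 + 80*p - 64) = (p - 4)*(p + 4)*(p^3 - p^2 - 16*p + 16) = (p - 4)*(p - 1)*(p + 4)*(p^2 - 16) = (p - 4)^2*(p - 1)*(p + 4)*(p + 4)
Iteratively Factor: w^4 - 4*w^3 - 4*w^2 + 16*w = (w - 2)*(w^3 - 2*w^2 - 8*w) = w*(w - 2)*(w^2 - 2*w - 8) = w*(w - 2)*(w + 2)*(w - 4)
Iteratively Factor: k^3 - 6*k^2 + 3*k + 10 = (k - 2)*(k^2 - 4*k - 5) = (k - 5)*(k - 2)*(k + 1)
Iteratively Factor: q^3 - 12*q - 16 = (q + 2)*(q^2 - 2*q - 8) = (q + 2)^2*(q - 4)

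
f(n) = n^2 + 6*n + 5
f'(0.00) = 6.00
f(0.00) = 5.00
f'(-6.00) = -6.00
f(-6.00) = 5.00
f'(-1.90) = 2.20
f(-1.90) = -2.79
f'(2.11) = 10.22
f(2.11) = 22.11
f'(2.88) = 11.76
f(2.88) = 30.57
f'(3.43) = 12.86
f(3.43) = 37.34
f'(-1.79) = 2.42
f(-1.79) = -2.54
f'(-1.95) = 2.10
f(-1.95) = -2.90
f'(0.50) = 7.00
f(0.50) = 8.25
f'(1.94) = 9.88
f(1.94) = 20.40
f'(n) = 2*n + 6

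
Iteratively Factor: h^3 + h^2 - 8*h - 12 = (h + 2)*(h^2 - h - 6) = (h - 3)*(h + 2)*(h + 2)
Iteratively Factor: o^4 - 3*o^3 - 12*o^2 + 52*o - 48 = (o - 2)*(o^3 - o^2 - 14*o + 24) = (o - 2)^2*(o^2 + o - 12) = (o - 2)^2*(o + 4)*(o - 3)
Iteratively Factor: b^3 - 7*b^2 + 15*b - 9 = (b - 3)*(b^2 - 4*b + 3) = (b - 3)^2*(b - 1)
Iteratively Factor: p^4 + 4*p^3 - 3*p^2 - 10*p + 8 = (p + 4)*(p^3 - 3*p + 2) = (p + 2)*(p + 4)*(p^2 - 2*p + 1) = (p - 1)*(p + 2)*(p + 4)*(p - 1)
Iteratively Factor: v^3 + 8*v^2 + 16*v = (v + 4)*(v^2 + 4*v) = (v + 4)^2*(v)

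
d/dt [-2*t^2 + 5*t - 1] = 5 - 4*t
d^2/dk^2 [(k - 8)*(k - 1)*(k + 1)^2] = 12*k^2 - 42*k - 18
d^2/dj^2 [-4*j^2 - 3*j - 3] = -8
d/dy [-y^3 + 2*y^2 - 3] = y*(4 - 3*y)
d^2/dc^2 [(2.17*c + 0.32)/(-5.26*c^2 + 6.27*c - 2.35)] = (-(2.17*c + 0.32)*(10.52*c - 6.27)*(21.04*c - 12.54) + (68.4852*c - 23.8454)*(5.26*c^2 - 6.27*c + 2.35))/(5.26*c^2 - 6.27*c + 2.35)^3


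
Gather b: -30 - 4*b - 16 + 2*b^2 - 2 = 2*b^2 - 4*b - 48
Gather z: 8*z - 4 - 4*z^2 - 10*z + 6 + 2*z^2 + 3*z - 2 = -2*z^2 + z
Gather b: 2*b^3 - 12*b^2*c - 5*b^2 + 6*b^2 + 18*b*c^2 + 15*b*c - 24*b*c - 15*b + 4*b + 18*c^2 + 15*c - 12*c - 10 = 2*b^3 + b^2*(1 - 12*c) + b*(18*c^2 - 9*c - 11) + 18*c^2 + 3*c - 10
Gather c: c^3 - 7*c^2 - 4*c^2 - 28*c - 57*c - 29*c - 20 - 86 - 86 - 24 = c^3 - 11*c^2 - 114*c - 216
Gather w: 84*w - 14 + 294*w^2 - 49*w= 294*w^2 + 35*w - 14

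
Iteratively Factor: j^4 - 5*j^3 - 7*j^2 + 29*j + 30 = (j - 5)*(j^3 - 7*j - 6) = (j - 5)*(j + 1)*(j^2 - j - 6) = (j - 5)*(j + 1)*(j + 2)*(j - 3)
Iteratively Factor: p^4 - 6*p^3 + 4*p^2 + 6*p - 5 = (p - 5)*(p^3 - p^2 - p + 1) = (p - 5)*(p - 1)*(p^2 - 1) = (p - 5)*(p - 1)^2*(p + 1)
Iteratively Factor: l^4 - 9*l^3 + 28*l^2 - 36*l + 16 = (l - 2)*(l^3 - 7*l^2 + 14*l - 8) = (l - 2)*(l - 1)*(l^2 - 6*l + 8) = (l - 4)*(l - 2)*(l - 1)*(l - 2)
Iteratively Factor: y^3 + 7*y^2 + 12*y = (y)*(y^2 + 7*y + 12) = y*(y + 3)*(y + 4)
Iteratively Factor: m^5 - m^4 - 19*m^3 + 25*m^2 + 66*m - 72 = (m - 3)*(m^4 + 2*m^3 - 13*m^2 - 14*m + 24) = (m - 3)*(m + 2)*(m^3 - 13*m + 12) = (m - 3)^2*(m + 2)*(m^2 + 3*m - 4) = (m - 3)^2*(m - 1)*(m + 2)*(m + 4)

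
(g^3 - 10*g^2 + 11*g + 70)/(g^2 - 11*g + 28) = (g^2 - 3*g - 10)/(g - 4)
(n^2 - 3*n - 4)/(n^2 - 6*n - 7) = (n - 4)/(n - 7)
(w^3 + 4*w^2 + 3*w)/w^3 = 1 + 4/w + 3/w^2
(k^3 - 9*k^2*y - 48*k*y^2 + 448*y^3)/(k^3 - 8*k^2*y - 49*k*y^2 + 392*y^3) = (-k + 8*y)/(-k + 7*y)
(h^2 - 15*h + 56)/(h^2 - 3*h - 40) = (h - 7)/(h + 5)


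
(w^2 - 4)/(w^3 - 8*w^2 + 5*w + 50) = (w - 2)/(w^2 - 10*w + 25)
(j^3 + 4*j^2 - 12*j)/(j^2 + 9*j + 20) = j*(j^2 + 4*j - 12)/(j^2 + 9*j + 20)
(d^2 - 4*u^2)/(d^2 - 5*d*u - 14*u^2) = (-d + 2*u)/(-d + 7*u)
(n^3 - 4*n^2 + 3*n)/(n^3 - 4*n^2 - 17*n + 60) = n*(n - 1)/(n^2 - n - 20)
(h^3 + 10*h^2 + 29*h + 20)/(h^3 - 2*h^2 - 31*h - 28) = (h + 5)/(h - 7)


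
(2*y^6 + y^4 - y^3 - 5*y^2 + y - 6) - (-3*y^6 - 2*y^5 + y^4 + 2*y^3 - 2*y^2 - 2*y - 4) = 5*y^6 + 2*y^5 - 3*y^3 - 3*y^2 + 3*y - 2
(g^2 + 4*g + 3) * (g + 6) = g^3 + 10*g^2 + 27*g + 18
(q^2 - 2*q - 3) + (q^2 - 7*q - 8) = 2*q^2 - 9*q - 11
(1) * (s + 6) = s + 6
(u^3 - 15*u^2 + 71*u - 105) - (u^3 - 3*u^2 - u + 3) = -12*u^2 + 72*u - 108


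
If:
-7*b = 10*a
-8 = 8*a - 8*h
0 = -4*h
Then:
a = -1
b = 10/7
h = 0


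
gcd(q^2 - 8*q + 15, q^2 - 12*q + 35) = q - 5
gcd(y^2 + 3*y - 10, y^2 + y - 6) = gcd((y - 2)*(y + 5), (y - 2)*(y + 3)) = y - 2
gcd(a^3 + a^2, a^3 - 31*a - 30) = a + 1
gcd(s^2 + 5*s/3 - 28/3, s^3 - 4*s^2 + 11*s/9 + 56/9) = s - 7/3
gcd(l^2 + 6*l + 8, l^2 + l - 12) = l + 4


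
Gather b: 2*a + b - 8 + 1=2*a + b - 7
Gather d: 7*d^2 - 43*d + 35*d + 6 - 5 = 7*d^2 - 8*d + 1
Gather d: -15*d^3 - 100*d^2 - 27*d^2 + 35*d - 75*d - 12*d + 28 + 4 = -15*d^3 - 127*d^2 - 52*d + 32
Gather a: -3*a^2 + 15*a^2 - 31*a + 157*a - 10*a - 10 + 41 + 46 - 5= 12*a^2 + 116*a + 72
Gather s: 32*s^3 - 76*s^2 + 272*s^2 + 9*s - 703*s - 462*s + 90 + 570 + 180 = 32*s^3 + 196*s^2 - 1156*s + 840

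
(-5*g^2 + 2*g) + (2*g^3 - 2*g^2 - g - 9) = 2*g^3 - 7*g^2 + g - 9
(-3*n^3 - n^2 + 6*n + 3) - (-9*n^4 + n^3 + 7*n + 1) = 9*n^4 - 4*n^3 - n^2 - n + 2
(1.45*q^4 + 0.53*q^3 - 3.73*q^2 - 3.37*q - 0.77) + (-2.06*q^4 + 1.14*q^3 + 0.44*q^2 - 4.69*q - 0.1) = -0.61*q^4 + 1.67*q^3 - 3.29*q^2 - 8.06*q - 0.87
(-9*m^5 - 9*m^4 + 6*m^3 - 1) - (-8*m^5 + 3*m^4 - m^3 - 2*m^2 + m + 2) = -m^5 - 12*m^4 + 7*m^3 + 2*m^2 - m - 3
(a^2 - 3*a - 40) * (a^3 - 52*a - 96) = a^5 - 3*a^4 - 92*a^3 + 60*a^2 + 2368*a + 3840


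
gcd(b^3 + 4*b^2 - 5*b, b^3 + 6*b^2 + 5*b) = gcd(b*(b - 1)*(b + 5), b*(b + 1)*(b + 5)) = b^2 + 5*b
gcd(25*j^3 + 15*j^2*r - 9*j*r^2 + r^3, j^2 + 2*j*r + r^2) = j + r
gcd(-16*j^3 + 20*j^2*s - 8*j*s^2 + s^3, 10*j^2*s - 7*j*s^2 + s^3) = -2*j + s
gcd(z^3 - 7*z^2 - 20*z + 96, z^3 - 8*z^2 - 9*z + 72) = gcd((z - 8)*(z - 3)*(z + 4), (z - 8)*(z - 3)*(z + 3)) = z^2 - 11*z + 24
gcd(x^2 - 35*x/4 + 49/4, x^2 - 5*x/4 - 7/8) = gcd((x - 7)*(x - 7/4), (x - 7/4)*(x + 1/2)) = x - 7/4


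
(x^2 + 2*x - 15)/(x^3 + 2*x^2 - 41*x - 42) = (x^2 + 2*x - 15)/(x^3 + 2*x^2 - 41*x - 42)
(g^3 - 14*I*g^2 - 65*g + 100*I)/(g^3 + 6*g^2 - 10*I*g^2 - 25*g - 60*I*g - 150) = (g - 4*I)/(g + 6)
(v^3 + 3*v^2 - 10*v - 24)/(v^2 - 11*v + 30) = (v^3 + 3*v^2 - 10*v - 24)/(v^2 - 11*v + 30)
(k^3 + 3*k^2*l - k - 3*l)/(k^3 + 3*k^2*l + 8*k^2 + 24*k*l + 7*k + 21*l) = (k - 1)/(k + 7)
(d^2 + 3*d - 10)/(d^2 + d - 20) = (d - 2)/(d - 4)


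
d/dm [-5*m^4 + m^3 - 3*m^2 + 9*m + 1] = -20*m^3 + 3*m^2 - 6*m + 9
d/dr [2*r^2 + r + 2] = 4*r + 1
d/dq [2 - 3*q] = -3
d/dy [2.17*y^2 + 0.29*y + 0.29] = 4.34*y + 0.29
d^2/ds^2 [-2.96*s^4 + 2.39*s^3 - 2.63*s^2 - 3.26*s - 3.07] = -35.52*s^2 + 14.34*s - 5.26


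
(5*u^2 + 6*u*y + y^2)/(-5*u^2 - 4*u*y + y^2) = (5*u + y)/(-5*u + y)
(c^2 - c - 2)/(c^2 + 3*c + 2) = (c - 2)/(c + 2)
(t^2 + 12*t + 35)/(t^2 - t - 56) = (t + 5)/(t - 8)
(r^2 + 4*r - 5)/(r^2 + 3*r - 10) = (r - 1)/(r - 2)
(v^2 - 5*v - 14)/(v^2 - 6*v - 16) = (v - 7)/(v - 8)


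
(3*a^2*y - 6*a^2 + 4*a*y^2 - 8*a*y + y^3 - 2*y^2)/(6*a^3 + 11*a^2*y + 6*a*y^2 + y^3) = (y - 2)/(2*a + y)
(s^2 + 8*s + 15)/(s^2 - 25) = (s + 3)/(s - 5)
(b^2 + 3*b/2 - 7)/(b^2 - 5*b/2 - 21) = (b - 2)/(b - 6)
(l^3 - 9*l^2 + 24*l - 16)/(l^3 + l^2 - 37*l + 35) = (l^2 - 8*l + 16)/(l^2 + 2*l - 35)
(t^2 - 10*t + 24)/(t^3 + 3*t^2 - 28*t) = (t - 6)/(t*(t + 7))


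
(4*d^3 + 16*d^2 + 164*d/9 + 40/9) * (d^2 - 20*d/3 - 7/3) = 4*d^5 - 32*d^4/3 - 880*d^3/9 - 4168*d^2/27 - 1948*d/27 - 280/27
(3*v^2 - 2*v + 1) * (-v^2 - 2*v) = -3*v^4 - 4*v^3 + 3*v^2 - 2*v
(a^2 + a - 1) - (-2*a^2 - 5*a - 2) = 3*a^2 + 6*a + 1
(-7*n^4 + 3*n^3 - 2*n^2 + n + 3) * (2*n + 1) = -14*n^5 - n^4 - n^3 + 7*n + 3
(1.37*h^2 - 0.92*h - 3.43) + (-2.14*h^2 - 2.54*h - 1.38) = -0.77*h^2 - 3.46*h - 4.81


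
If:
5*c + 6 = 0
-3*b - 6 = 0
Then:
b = -2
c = -6/5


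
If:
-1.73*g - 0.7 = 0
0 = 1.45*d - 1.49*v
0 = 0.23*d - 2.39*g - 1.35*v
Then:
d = 0.89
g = -0.40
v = 0.87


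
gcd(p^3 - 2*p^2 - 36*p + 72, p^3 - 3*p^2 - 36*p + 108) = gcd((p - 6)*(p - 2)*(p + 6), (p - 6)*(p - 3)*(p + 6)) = p^2 - 36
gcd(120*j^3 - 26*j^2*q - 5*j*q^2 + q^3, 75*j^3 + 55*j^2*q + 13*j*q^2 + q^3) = 5*j + q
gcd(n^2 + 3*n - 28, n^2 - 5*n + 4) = n - 4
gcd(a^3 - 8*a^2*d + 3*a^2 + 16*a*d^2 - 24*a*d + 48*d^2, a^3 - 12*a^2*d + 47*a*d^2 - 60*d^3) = a - 4*d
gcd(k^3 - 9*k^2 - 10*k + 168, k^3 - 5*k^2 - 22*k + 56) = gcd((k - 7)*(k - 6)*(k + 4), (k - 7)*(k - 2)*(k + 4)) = k^2 - 3*k - 28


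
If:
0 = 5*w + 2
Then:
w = -2/5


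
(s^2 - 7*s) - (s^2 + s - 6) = 6 - 8*s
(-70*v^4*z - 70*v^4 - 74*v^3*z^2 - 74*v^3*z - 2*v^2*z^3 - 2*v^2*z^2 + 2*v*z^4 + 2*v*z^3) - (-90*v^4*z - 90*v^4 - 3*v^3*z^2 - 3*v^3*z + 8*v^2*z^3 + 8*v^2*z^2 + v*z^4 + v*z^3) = 20*v^4*z + 20*v^4 - 71*v^3*z^2 - 71*v^3*z - 10*v^2*z^3 - 10*v^2*z^2 + v*z^4 + v*z^3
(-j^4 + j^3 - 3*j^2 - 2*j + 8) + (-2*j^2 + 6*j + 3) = -j^4 + j^3 - 5*j^2 + 4*j + 11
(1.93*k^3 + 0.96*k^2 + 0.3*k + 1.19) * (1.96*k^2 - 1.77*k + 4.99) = 3.7828*k^5 - 1.5345*k^4 + 8.5195*k^3 + 6.5918*k^2 - 0.6093*k + 5.9381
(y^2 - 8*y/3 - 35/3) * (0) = 0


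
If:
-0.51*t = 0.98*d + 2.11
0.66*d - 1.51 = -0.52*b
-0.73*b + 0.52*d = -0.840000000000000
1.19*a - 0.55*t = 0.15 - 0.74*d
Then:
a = -3.12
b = 1.78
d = 0.88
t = -5.84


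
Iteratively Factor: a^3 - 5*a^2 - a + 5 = (a - 1)*(a^2 - 4*a - 5) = (a - 5)*(a - 1)*(a + 1)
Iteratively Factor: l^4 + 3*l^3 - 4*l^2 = (l - 1)*(l^3 + 4*l^2) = (l - 1)*(l + 4)*(l^2) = l*(l - 1)*(l + 4)*(l)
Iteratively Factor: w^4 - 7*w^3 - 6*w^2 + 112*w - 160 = (w + 4)*(w^3 - 11*w^2 + 38*w - 40) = (w - 4)*(w + 4)*(w^2 - 7*w + 10) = (w - 5)*(w - 4)*(w + 4)*(w - 2)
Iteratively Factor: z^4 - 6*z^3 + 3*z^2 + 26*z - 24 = (z - 4)*(z^3 - 2*z^2 - 5*z + 6) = (z - 4)*(z - 3)*(z^2 + z - 2) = (z - 4)*(z - 3)*(z + 2)*(z - 1)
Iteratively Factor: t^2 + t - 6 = (t - 2)*(t + 3)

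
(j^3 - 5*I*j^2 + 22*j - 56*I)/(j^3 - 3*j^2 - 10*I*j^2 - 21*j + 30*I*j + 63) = (j^2 + 2*I*j + 8)/(j^2 - 3*j*(1 + I) + 9*I)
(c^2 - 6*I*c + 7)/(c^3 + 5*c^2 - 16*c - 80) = (c^2 - 6*I*c + 7)/(c^3 + 5*c^2 - 16*c - 80)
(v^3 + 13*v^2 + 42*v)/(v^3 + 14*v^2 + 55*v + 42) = v/(v + 1)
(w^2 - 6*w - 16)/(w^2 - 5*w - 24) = (w + 2)/(w + 3)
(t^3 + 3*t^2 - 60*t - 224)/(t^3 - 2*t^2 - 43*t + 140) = (t^2 - 4*t - 32)/(t^2 - 9*t + 20)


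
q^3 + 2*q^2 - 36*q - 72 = (q - 6)*(q + 2)*(q + 6)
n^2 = n^2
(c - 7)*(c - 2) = c^2 - 9*c + 14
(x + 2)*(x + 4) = x^2 + 6*x + 8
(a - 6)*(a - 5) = a^2 - 11*a + 30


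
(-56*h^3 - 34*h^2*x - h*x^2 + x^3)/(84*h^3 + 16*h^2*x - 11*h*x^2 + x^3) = (4*h + x)/(-6*h + x)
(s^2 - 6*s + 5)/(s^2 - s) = (s - 5)/s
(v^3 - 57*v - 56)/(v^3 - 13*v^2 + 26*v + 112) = (v^2 + 8*v + 7)/(v^2 - 5*v - 14)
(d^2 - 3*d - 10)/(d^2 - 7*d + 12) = (d^2 - 3*d - 10)/(d^2 - 7*d + 12)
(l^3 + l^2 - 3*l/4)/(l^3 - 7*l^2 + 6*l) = (l^2 + l - 3/4)/(l^2 - 7*l + 6)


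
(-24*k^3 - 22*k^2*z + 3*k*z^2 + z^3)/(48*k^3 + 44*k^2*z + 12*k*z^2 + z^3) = (-4*k^2 - 3*k*z + z^2)/(8*k^2 + 6*k*z + z^2)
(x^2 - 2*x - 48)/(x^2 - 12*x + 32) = (x + 6)/(x - 4)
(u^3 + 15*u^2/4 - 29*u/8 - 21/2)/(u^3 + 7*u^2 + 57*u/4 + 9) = (4*u - 7)/(2*(2*u + 3))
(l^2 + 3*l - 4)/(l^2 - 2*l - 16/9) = 9*(-l^2 - 3*l + 4)/(-9*l^2 + 18*l + 16)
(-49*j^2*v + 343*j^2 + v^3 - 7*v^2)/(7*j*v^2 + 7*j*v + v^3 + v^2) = (-7*j*v + 49*j + v^2 - 7*v)/(v*(v + 1))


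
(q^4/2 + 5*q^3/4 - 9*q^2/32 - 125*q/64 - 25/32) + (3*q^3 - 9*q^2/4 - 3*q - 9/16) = q^4/2 + 17*q^3/4 - 81*q^2/32 - 317*q/64 - 43/32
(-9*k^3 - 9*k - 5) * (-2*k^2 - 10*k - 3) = 18*k^5 + 90*k^4 + 45*k^3 + 100*k^2 + 77*k + 15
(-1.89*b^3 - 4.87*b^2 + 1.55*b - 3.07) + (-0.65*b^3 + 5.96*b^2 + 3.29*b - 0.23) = -2.54*b^3 + 1.09*b^2 + 4.84*b - 3.3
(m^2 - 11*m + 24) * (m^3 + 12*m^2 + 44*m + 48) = m^5 + m^4 - 64*m^3 - 148*m^2 + 528*m + 1152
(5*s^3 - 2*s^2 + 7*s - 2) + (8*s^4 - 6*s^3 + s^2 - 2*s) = 8*s^4 - s^3 - s^2 + 5*s - 2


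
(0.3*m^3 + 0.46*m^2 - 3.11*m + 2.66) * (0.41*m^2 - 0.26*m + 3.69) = 0.123*m^5 + 0.1106*m^4 - 0.2877*m^3 + 3.5966*m^2 - 12.1675*m + 9.8154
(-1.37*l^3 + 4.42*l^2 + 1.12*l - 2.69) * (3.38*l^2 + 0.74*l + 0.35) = -4.6306*l^5 + 13.9258*l^4 + 6.5769*l^3 - 6.7164*l^2 - 1.5986*l - 0.9415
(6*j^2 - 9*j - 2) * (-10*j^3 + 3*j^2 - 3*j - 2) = -60*j^5 + 108*j^4 - 25*j^3 + 9*j^2 + 24*j + 4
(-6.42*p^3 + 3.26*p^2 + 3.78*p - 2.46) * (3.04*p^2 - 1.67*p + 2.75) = -19.5168*p^5 + 20.6318*p^4 - 11.608*p^3 - 4.826*p^2 + 14.5032*p - 6.765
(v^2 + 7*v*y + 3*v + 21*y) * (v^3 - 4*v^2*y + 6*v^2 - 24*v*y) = v^5 + 3*v^4*y + 9*v^4 - 28*v^3*y^2 + 27*v^3*y + 18*v^3 - 252*v^2*y^2 + 54*v^2*y - 504*v*y^2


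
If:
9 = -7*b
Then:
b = -9/7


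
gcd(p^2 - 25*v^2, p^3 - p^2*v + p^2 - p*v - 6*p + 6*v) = 1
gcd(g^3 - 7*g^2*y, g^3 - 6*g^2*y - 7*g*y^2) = -g^2 + 7*g*y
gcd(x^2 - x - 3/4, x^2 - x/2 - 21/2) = 1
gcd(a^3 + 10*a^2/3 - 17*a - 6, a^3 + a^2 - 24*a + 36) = a^2 + 3*a - 18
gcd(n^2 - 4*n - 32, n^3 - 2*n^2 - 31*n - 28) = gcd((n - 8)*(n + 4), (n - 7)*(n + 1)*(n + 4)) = n + 4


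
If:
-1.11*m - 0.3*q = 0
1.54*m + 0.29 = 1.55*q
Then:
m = -0.04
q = 0.15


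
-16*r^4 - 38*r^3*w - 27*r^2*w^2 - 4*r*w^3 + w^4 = (-8*r + w)*(r + w)^2*(2*r + w)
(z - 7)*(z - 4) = z^2 - 11*z + 28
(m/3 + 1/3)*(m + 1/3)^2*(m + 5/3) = m^4/3 + 10*m^3/9 + 32*m^2/27 + 38*m/81 + 5/81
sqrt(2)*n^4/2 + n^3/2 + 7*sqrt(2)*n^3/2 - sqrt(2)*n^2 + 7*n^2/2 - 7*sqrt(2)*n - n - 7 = (n/2 + sqrt(2)/2)*(n + 7)*(n - sqrt(2))*(sqrt(2)*n + 1)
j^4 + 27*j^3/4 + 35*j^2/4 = j^2*(j + 7/4)*(j + 5)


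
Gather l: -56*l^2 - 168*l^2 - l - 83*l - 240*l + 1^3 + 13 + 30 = -224*l^2 - 324*l + 44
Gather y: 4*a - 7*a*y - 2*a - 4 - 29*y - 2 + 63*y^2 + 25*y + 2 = 2*a + 63*y^2 + y*(-7*a - 4) - 4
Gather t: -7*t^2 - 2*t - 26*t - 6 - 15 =-7*t^2 - 28*t - 21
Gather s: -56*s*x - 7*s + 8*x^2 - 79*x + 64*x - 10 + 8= s*(-56*x - 7) + 8*x^2 - 15*x - 2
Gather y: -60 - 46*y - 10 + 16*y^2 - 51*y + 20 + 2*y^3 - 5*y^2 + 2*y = 2*y^3 + 11*y^2 - 95*y - 50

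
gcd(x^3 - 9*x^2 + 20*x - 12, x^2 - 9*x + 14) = x - 2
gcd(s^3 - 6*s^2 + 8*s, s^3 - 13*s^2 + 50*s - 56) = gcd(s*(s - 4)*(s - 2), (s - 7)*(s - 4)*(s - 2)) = s^2 - 6*s + 8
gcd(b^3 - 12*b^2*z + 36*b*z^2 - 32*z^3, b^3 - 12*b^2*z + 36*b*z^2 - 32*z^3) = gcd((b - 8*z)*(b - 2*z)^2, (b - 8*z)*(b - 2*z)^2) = -b^3 + 12*b^2*z - 36*b*z^2 + 32*z^3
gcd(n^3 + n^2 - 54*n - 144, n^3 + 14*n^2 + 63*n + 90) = n^2 + 9*n + 18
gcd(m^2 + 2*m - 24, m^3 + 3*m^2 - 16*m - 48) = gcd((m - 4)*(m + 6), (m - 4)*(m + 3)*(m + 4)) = m - 4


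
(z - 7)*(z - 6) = z^2 - 13*z + 42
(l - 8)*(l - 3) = l^2 - 11*l + 24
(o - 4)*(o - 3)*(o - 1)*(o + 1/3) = o^4 - 23*o^3/3 + 49*o^2/3 - 17*o/3 - 4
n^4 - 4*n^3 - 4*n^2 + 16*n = n*(n - 4)*(n - 2)*(n + 2)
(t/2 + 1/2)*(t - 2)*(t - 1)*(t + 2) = t^4/2 - 5*t^2/2 + 2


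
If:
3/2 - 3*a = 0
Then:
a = 1/2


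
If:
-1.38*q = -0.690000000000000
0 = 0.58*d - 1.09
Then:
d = 1.88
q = 0.50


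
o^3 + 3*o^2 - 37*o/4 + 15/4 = (o - 3/2)*(o - 1/2)*(o + 5)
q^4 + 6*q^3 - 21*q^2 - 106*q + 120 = (q - 4)*(q - 1)*(q + 5)*(q + 6)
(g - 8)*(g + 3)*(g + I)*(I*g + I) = I*g^4 - g^3 - 4*I*g^3 + 4*g^2 - 29*I*g^2 + 29*g - 24*I*g + 24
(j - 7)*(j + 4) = j^2 - 3*j - 28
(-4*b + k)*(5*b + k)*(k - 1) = -20*b^2*k + 20*b^2 + b*k^2 - b*k + k^3 - k^2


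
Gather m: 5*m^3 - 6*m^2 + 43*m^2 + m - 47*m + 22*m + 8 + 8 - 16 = 5*m^3 + 37*m^2 - 24*m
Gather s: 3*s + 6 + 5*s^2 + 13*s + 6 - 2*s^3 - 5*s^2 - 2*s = -2*s^3 + 14*s + 12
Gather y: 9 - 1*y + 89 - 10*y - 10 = 88 - 11*y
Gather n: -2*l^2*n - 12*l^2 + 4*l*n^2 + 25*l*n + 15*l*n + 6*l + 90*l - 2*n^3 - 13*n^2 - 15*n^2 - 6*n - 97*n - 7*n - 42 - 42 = -12*l^2 + 96*l - 2*n^3 + n^2*(4*l - 28) + n*(-2*l^2 + 40*l - 110) - 84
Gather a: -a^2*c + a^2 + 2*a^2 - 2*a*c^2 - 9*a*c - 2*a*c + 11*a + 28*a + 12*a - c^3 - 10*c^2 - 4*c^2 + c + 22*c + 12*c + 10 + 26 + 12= a^2*(3 - c) + a*(-2*c^2 - 11*c + 51) - c^3 - 14*c^2 + 35*c + 48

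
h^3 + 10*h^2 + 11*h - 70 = (h - 2)*(h + 5)*(h + 7)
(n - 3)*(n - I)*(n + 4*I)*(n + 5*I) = n^4 - 3*n^3 + 8*I*n^3 - 11*n^2 - 24*I*n^2 + 33*n + 20*I*n - 60*I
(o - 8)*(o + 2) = o^2 - 6*o - 16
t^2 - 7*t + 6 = (t - 6)*(t - 1)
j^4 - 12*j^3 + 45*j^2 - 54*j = j*(j - 6)*(j - 3)^2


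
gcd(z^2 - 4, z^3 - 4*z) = z^2 - 4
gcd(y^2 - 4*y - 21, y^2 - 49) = y - 7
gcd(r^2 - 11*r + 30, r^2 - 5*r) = r - 5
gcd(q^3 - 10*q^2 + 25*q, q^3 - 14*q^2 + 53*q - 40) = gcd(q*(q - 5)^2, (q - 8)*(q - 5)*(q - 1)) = q - 5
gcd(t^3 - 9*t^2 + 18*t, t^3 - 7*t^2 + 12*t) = t^2 - 3*t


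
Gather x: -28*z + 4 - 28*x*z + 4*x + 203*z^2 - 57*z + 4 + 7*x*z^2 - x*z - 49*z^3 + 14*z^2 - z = x*(7*z^2 - 29*z + 4) - 49*z^3 + 217*z^2 - 86*z + 8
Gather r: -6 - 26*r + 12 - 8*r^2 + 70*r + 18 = -8*r^2 + 44*r + 24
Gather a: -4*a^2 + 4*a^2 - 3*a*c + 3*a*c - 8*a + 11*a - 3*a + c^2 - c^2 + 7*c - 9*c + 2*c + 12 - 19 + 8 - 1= 0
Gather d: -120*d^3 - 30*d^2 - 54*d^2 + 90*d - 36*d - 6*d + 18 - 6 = -120*d^3 - 84*d^2 + 48*d + 12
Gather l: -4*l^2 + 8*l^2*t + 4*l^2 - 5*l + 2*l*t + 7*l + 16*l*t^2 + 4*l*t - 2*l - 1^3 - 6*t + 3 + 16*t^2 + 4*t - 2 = 8*l^2*t + l*(16*t^2 + 6*t) + 16*t^2 - 2*t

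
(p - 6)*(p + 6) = p^2 - 36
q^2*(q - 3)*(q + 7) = q^4 + 4*q^3 - 21*q^2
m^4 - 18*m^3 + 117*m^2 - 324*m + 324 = (m - 6)^2*(m - 3)^2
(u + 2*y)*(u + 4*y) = u^2 + 6*u*y + 8*y^2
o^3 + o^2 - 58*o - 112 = (o - 8)*(o + 2)*(o + 7)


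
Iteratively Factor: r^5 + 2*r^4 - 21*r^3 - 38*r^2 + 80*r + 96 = (r + 4)*(r^4 - 2*r^3 - 13*r^2 + 14*r + 24) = (r - 4)*(r + 4)*(r^3 + 2*r^2 - 5*r - 6) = (r - 4)*(r - 2)*(r + 4)*(r^2 + 4*r + 3) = (r - 4)*(r - 2)*(r + 1)*(r + 4)*(r + 3)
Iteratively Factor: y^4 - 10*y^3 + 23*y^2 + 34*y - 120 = (y - 5)*(y^3 - 5*y^2 - 2*y + 24) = (y - 5)*(y - 3)*(y^2 - 2*y - 8) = (y - 5)*(y - 4)*(y - 3)*(y + 2)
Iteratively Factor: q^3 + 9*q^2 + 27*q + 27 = (q + 3)*(q^2 + 6*q + 9) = (q + 3)^2*(q + 3)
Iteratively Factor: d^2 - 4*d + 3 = (d - 1)*(d - 3)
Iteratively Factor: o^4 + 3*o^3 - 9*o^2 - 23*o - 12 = (o + 1)*(o^3 + 2*o^2 - 11*o - 12) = (o + 1)^2*(o^2 + o - 12) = (o + 1)^2*(o + 4)*(o - 3)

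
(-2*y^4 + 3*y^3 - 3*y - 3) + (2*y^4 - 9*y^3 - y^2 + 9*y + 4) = -6*y^3 - y^2 + 6*y + 1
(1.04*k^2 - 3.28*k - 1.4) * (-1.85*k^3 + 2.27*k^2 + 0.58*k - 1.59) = -1.924*k^5 + 8.4288*k^4 - 4.2524*k^3 - 6.734*k^2 + 4.4032*k + 2.226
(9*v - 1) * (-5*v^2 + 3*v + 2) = -45*v^3 + 32*v^2 + 15*v - 2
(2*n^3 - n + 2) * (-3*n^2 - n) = -6*n^5 - 2*n^4 + 3*n^3 - 5*n^2 - 2*n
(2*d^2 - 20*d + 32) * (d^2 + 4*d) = 2*d^4 - 12*d^3 - 48*d^2 + 128*d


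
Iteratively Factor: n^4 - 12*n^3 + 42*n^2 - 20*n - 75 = (n - 5)*(n^3 - 7*n^2 + 7*n + 15) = (n - 5)^2*(n^2 - 2*n - 3) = (n - 5)^2*(n - 3)*(n + 1)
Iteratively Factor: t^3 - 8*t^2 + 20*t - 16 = (t - 2)*(t^2 - 6*t + 8) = (t - 4)*(t - 2)*(t - 2)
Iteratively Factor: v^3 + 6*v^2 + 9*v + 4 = (v + 4)*(v^2 + 2*v + 1) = (v + 1)*(v + 4)*(v + 1)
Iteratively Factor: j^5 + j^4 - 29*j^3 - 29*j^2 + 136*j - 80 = (j + 4)*(j^4 - 3*j^3 - 17*j^2 + 39*j - 20) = (j - 5)*(j + 4)*(j^3 + 2*j^2 - 7*j + 4) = (j - 5)*(j - 1)*(j + 4)*(j^2 + 3*j - 4) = (j - 5)*(j - 1)*(j + 4)^2*(j - 1)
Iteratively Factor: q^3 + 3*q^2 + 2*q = (q + 2)*(q^2 + q) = (q + 1)*(q + 2)*(q)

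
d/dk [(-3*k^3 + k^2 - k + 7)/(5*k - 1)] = 2*(-15*k^3 + 7*k^2 - k - 17)/(25*k^2 - 10*k + 1)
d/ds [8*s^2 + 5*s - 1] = 16*s + 5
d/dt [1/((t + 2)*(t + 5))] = (-2*t - 7)/(t^4 + 14*t^3 + 69*t^2 + 140*t + 100)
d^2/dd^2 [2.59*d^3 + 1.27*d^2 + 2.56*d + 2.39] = 15.54*d + 2.54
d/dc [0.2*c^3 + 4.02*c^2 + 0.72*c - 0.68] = 0.6*c^2 + 8.04*c + 0.72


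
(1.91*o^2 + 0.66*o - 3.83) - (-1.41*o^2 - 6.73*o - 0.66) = 3.32*o^2 + 7.39*o - 3.17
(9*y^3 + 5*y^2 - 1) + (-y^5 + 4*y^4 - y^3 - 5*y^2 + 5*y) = -y^5 + 4*y^4 + 8*y^3 + 5*y - 1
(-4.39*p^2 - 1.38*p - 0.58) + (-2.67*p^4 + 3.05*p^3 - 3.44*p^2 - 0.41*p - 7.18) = -2.67*p^4 + 3.05*p^3 - 7.83*p^2 - 1.79*p - 7.76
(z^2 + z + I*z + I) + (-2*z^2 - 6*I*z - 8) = -z^2 + z - 5*I*z - 8 + I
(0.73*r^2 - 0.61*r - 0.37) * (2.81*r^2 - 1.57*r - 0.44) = 2.0513*r^4 - 2.8602*r^3 - 0.4032*r^2 + 0.8493*r + 0.1628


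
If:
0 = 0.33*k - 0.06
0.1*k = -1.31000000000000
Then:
No Solution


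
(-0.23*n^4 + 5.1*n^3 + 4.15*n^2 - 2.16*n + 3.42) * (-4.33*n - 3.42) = 0.9959*n^5 - 21.2964*n^4 - 35.4115*n^3 - 4.8402*n^2 - 7.4214*n - 11.6964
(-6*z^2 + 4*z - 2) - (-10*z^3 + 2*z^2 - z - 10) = 10*z^3 - 8*z^2 + 5*z + 8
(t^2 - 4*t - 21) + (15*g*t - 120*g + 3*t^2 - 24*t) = 15*g*t - 120*g + 4*t^2 - 28*t - 21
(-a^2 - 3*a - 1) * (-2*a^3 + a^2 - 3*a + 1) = 2*a^5 + 5*a^4 + 2*a^3 + 7*a^2 - 1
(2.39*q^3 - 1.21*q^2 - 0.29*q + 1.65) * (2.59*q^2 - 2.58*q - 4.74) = 6.1901*q^5 - 9.3001*q^4 - 8.9579*q^3 + 10.7571*q^2 - 2.8824*q - 7.821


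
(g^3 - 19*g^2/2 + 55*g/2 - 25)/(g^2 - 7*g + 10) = g - 5/2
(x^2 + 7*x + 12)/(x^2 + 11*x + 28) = (x + 3)/(x + 7)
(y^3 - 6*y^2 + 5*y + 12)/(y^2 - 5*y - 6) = (y^2 - 7*y + 12)/(y - 6)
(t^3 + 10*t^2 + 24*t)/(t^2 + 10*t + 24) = t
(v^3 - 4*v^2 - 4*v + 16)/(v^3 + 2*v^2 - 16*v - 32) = (v - 2)/(v + 4)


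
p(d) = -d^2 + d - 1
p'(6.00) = -11.00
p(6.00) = -31.00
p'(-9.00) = 19.00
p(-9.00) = -91.00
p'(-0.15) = 1.30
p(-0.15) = -1.17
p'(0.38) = 0.24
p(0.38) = -0.76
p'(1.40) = -1.80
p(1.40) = -1.56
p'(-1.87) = 4.74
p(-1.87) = -6.37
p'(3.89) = -6.78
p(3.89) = -12.24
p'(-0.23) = 1.46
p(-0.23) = -1.28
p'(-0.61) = 2.22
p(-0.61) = -1.98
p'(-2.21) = 5.42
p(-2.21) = -8.09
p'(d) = 1 - 2*d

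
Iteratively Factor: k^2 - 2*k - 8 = (k + 2)*(k - 4)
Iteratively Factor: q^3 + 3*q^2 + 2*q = (q + 2)*(q^2 + q) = (q + 1)*(q + 2)*(q)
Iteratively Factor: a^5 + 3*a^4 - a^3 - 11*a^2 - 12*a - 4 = (a + 2)*(a^4 + a^3 - 3*a^2 - 5*a - 2) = (a + 1)*(a + 2)*(a^3 - 3*a - 2) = (a + 1)^2*(a + 2)*(a^2 - a - 2) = (a + 1)^3*(a + 2)*(a - 2)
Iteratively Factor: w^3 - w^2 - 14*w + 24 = (w - 2)*(w^2 + w - 12) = (w - 2)*(w + 4)*(w - 3)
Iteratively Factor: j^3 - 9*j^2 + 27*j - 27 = (j - 3)*(j^2 - 6*j + 9) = (j - 3)^2*(j - 3)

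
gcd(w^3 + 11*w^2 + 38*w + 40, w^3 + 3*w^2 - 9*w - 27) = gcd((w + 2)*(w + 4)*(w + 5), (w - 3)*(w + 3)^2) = 1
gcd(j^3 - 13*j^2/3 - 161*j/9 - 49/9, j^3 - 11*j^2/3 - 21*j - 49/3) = j^2 - 14*j/3 - 49/3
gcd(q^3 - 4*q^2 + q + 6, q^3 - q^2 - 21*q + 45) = q - 3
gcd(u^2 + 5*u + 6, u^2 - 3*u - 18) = u + 3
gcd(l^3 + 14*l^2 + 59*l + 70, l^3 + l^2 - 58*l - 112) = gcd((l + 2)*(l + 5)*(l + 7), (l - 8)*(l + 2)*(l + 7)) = l^2 + 9*l + 14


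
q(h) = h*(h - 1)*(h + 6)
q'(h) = h*(h - 1) + h*(h + 6) + (h - 1)*(h + 6)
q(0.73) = -1.33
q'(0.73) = 2.90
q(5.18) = 242.07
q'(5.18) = 126.30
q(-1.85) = 21.88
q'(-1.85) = -14.23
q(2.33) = 25.81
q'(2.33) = 33.59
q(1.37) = 3.74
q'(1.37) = 13.33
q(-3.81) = 40.13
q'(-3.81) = -0.55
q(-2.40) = 29.38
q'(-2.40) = -12.72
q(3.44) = 79.24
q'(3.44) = 63.90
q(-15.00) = -2160.00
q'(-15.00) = 519.00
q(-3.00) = 36.00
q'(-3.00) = -9.00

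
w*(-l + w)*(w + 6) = -l*w^2 - 6*l*w + w^3 + 6*w^2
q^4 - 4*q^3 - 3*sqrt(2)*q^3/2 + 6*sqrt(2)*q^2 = q^2*(q - 4)*(q - 3*sqrt(2)/2)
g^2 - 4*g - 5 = (g - 5)*(g + 1)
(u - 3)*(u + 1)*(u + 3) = u^3 + u^2 - 9*u - 9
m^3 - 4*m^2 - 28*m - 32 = (m - 8)*(m + 2)^2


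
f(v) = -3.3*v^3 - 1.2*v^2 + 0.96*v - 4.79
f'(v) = -9.9*v^2 - 2.4*v + 0.96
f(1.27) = -12.27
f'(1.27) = -18.06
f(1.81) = -26.55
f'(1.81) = -35.82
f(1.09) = -9.44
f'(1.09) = -13.42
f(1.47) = -16.45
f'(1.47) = -23.96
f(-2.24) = 24.13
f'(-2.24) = -43.34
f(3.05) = -106.65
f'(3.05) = -98.45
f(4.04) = -238.10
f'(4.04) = -170.32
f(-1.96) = 13.57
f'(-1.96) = -32.37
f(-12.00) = 5513.29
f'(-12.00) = -1395.84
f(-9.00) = 2295.07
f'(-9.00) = -779.34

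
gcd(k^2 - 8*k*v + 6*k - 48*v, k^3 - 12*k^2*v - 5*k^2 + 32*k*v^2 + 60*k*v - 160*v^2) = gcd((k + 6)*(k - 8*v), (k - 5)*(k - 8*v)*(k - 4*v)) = -k + 8*v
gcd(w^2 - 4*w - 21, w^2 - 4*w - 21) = w^2 - 4*w - 21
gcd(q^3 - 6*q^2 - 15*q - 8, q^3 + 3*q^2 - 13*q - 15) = q + 1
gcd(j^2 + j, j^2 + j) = j^2 + j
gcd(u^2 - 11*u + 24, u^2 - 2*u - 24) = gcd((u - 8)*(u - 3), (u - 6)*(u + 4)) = 1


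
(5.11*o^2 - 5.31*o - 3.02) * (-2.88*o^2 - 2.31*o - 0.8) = -14.7168*o^4 + 3.4887*o^3 + 16.8757*o^2 + 11.2242*o + 2.416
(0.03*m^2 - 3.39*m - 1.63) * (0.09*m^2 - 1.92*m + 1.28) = 0.0027*m^4 - 0.3627*m^3 + 6.4005*m^2 - 1.2096*m - 2.0864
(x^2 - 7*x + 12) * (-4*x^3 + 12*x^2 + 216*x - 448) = -4*x^5 + 40*x^4 + 84*x^3 - 1816*x^2 + 5728*x - 5376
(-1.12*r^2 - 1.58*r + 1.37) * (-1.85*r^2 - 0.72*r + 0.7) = 2.072*r^4 + 3.7294*r^3 - 2.1809*r^2 - 2.0924*r + 0.959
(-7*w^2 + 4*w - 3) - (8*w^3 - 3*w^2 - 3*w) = -8*w^3 - 4*w^2 + 7*w - 3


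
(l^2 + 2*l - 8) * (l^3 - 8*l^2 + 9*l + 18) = l^5 - 6*l^4 - 15*l^3 + 100*l^2 - 36*l - 144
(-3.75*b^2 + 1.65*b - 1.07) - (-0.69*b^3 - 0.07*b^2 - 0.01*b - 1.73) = 0.69*b^3 - 3.68*b^2 + 1.66*b + 0.66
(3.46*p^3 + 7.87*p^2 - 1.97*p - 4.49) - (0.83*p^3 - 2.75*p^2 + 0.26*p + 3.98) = 2.63*p^3 + 10.62*p^2 - 2.23*p - 8.47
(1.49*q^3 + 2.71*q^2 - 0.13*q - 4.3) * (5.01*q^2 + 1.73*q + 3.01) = 7.4649*q^5 + 16.1548*q^4 + 8.5219*q^3 - 13.6108*q^2 - 7.8303*q - 12.943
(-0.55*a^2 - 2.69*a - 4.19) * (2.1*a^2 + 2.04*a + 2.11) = -1.155*a^4 - 6.771*a^3 - 15.4471*a^2 - 14.2235*a - 8.8409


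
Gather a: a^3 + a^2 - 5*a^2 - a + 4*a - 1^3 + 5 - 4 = a^3 - 4*a^2 + 3*a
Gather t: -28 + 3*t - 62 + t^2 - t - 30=t^2 + 2*t - 120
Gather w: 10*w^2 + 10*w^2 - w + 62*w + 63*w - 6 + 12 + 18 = 20*w^2 + 124*w + 24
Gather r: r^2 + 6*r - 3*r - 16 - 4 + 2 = r^2 + 3*r - 18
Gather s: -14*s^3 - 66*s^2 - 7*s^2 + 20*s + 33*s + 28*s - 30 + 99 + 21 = -14*s^3 - 73*s^2 + 81*s + 90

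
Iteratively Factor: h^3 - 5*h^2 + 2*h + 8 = (h - 4)*(h^2 - h - 2) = (h - 4)*(h - 2)*(h + 1)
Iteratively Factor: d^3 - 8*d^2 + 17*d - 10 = (d - 1)*(d^2 - 7*d + 10) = (d - 2)*(d - 1)*(d - 5)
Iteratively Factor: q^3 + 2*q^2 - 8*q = (q - 2)*(q^2 + 4*q) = q*(q - 2)*(q + 4)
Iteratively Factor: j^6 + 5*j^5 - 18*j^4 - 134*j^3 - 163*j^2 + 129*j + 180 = (j - 1)*(j^5 + 6*j^4 - 12*j^3 - 146*j^2 - 309*j - 180) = (j - 1)*(j + 3)*(j^4 + 3*j^3 - 21*j^2 - 83*j - 60) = (j - 5)*(j - 1)*(j + 3)*(j^3 + 8*j^2 + 19*j + 12) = (j - 5)*(j - 1)*(j + 1)*(j + 3)*(j^2 + 7*j + 12) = (j - 5)*(j - 1)*(j + 1)*(j + 3)^2*(j + 4)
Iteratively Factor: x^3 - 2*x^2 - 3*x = (x + 1)*(x^2 - 3*x) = (x - 3)*(x + 1)*(x)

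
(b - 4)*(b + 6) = b^2 + 2*b - 24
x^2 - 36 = (x - 6)*(x + 6)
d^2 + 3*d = d*(d + 3)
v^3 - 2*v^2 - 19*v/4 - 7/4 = (v - 7/2)*(v + 1/2)*(v + 1)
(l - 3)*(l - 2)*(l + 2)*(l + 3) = l^4 - 13*l^2 + 36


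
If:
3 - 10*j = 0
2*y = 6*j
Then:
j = 3/10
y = 9/10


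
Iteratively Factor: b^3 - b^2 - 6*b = (b + 2)*(b^2 - 3*b) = (b - 3)*(b + 2)*(b)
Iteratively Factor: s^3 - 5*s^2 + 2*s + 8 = (s + 1)*(s^2 - 6*s + 8) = (s - 4)*(s + 1)*(s - 2)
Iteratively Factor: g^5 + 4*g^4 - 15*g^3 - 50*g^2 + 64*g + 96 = (g + 1)*(g^4 + 3*g^3 - 18*g^2 - 32*g + 96) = (g - 2)*(g + 1)*(g^3 + 5*g^2 - 8*g - 48) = (g - 3)*(g - 2)*(g + 1)*(g^2 + 8*g + 16) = (g - 3)*(g - 2)*(g + 1)*(g + 4)*(g + 4)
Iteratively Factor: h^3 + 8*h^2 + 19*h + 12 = (h + 1)*(h^2 + 7*h + 12) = (h + 1)*(h + 4)*(h + 3)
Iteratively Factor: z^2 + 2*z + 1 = (z + 1)*(z + 1)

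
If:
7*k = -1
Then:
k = -1/7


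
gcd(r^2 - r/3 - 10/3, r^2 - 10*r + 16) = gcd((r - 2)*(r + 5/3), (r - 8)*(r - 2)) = r - 2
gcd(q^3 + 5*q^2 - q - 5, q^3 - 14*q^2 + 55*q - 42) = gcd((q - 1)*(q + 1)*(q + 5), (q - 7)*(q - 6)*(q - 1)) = q - 1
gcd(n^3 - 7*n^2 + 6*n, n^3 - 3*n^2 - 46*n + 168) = n - 6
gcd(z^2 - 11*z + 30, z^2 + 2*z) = 1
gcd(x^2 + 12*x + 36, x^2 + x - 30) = x + 6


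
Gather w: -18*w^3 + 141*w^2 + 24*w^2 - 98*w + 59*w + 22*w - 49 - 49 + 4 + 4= -18*w^3 + 165*w^2 - 17*w - 90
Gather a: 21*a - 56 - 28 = 21*a - 84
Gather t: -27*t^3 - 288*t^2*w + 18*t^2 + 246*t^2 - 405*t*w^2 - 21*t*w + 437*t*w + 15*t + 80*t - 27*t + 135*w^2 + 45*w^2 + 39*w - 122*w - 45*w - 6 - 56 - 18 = -27*t^3 + t^2*(264 - 288*w) + t*(-405*w^2 + 416*w + 68) + 180*w^2 - 128*w - 80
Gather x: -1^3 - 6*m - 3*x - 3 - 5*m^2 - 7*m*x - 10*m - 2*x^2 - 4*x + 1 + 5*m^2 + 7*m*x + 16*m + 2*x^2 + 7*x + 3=0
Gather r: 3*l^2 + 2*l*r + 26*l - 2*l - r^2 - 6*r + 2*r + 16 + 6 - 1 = 3*l^2 + 24*l - r^2 + r*(2*l - 4) + 21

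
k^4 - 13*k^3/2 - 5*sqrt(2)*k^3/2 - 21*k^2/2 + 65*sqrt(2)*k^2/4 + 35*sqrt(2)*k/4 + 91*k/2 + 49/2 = (k - 7)*(k + 1/2)*(k - 7*sqrt(2)/2)*(k + sqrt(2))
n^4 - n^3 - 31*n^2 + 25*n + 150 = (n - 5)*(n - 3)*(n + 2)*(n + 5)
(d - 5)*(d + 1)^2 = d^3 - 3*d^2 - 9*d - 5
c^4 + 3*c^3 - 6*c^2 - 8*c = c*(c - 2)*(c + 1)*(c + 4)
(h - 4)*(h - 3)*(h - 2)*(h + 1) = h^4 - 8*h^3 + 17*h^2 + 2*h - 24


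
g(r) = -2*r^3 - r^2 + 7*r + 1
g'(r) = -6*r^2 - 2*r + 7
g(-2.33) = 4.56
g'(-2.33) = -20.91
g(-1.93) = -1.86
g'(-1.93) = -11.49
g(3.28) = -57.37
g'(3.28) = -64.11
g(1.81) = -1.47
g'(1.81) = -16.28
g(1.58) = 1.67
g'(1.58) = -11.14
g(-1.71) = -3.89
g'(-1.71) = -7.12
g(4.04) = -118.92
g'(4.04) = -99.01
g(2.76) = -29.35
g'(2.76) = -44.23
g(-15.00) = 6421.00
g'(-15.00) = -1313.00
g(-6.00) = 355.00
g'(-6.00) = -197.00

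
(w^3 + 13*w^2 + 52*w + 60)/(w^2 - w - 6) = (w^2 + 11*w + 30)/(w - 3)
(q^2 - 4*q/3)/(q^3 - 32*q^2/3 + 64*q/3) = (3*q - 4)/(3*q^2 - 32*q + 64)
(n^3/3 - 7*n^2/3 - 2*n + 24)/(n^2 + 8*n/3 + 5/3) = (n^3 - 7*n^2 - 6*n + 72)/(3*n^2 + 8*n + 5)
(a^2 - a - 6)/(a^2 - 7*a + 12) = (a + 2)/(a - 4)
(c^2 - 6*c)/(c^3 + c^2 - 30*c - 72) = c/(c^2 + 7*c + 12)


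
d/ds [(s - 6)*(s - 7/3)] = 2*s - 25/3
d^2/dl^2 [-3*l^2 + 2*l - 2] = -6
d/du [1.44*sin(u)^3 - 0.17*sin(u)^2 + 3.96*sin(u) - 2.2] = (4.32*sin(u)^2 - 0.34*sin(u) + 3.96)*cos(u)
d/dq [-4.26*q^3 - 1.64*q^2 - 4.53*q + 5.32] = -12.78*q^2 - 3.28*q - 4.53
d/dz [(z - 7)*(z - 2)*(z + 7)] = 3*z^2 - 4*z - 49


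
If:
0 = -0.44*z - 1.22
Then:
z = -2.77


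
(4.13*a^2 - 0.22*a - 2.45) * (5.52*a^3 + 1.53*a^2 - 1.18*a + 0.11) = 22.7976*a^5 + 5.1045*a^4 - 18.734*a^3 - 3.0346*a^2 + 2.8668*a - 0.2695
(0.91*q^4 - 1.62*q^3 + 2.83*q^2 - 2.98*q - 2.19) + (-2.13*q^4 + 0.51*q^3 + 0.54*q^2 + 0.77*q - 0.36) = -1.22*q^4 - 1.11*q^3 + 3.37*q^2 - 2.21*q - 2.55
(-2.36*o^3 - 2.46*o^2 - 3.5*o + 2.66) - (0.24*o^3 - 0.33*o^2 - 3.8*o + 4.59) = -2.6*o^3 - 2.13*o^2 + 0.3*o - 1.93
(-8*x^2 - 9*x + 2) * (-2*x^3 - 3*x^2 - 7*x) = 16*x^5 + 42*x^4 + 79*x^3 + 57*x^2 - 14*x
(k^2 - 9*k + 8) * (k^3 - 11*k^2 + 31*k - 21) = k^5 - 20*k^4 + 138*k^3 - 388*k^2 + 437*k - 168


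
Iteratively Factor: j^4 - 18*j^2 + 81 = (j + 3)*(j^3 - 3*j^2 - 9*j + 27) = (j - 3)*(j + 3)*(j^2 - 9) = (j - 3)*(j + 3)^2*(j - 3)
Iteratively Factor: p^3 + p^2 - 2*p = (p)*(p^2 + p - 2) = p*(p - 1)*(p + 2)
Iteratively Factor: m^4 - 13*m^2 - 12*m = (m - 4)*(m^3 + 4*m^2 + 3*m) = (m - 4)*(m + 3)*(m^2 + m) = m*(m - 4)*(m + 3)*(m + 1)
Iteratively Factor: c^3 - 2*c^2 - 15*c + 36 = (c - 3)*(c^2 + c - 12) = (c - 3)^2*(c + 4)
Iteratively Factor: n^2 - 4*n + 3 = (n - 3)*(n - 1)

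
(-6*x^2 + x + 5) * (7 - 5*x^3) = 30*x^5 - 5*x^4 - 25*x^3 - 42*x^2 + 7*x + 35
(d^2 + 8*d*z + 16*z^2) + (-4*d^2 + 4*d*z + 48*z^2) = -3*d^2 + 12*d*z + 64*z^2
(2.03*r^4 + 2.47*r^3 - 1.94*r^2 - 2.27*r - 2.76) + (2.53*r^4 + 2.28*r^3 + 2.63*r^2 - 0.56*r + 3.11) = 4.56*r^4 + 4.75*r^3 + 0.69*r^2 - 2.83*r + 0.35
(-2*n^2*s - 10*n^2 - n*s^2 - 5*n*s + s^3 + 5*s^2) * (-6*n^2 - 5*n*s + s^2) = 12*n^4*s + 60*n^4 + 16*n^3*s^2 + 80*n^3*s - 3*n^2*s^3 - 15*n^2*s^2 - 6*n*s^4 - 30*n*s^3 + s^5 + 5*s^4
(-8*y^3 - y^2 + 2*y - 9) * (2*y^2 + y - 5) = -16*y^5 - 10*y^4 + 43*y^3 - 11*y^2 - 19*y + 45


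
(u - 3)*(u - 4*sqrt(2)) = u^2 - 4*sqrt(2)*u - 3*u + 12*sqrt(2)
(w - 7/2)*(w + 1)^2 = w^3 - 3*w^2/2 - 6*w - 7/2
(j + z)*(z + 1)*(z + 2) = j*z^2 + 3*j*z + 2*j + z^3 + 3*z^2 + 2*z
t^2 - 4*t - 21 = (t - 7)*(t + 3)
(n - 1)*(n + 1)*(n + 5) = n^3 + 5*n^2 - n - 5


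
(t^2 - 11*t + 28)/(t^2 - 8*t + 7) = (t - 4)/(t - 1)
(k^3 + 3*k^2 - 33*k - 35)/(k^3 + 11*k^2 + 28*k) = (k^2 - 4*k - 5)/(k*(k + 4))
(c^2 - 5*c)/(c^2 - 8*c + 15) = c/(c - 3)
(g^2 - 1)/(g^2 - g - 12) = (1 - g^2)/(-g^2 + g + 12)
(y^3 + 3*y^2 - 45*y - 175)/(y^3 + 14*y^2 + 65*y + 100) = (y - 7)/(y + 4)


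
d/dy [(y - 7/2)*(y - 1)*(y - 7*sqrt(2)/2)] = 3*y^2 - 7*sqrt(2)*y - 9*y + 7/2 + 63*sqrt(2)/4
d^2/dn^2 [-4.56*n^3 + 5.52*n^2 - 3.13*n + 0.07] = 11.04 - 27.36*n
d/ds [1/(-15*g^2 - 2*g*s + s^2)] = 2*(g - s)/(15*g^2 + 2*g*s - s^2)^2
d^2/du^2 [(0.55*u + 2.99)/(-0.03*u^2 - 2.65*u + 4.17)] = (-(0.06*u + 2.65)*(0.12*u + 5.3)*(0.55*u + 2.99) + (0.099*u + 3.0944)*(0.03*u^2 + 2.65*u - 4.17))/(0.03*u^2 + 2.65*u - 4.17)^3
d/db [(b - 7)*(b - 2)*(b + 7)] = 3*b^2 - 4*b - 49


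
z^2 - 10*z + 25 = (z - 5)^2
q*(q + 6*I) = q^2 + 6*I*q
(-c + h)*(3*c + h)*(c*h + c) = -3*c^3*h - 3*c^3 + 2*c^2*h^2 + 2*c^2*h + c*h^3 + c*h^2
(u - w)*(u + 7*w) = u^2 + 6*u*w - 7*w^2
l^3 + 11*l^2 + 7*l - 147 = (l - 3)*(l + 7)^2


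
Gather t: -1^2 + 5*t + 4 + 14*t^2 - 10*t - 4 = 14*t^2 - 5*t - 1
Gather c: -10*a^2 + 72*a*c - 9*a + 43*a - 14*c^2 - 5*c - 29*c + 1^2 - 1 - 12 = -10*a^2 + 34*a - 14*c^2 + c*(72*a - 34) - 12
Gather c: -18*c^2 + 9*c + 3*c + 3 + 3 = -18*c^2 + 12*c + 6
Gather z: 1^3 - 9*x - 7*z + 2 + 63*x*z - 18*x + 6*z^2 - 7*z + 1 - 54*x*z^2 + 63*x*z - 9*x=-36*x + z^2*(6 - 54*x) + z*(126*x - 14) + 4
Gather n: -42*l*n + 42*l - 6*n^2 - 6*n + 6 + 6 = 42*l - 6*n^2 + n*(-42*l - 6) + 12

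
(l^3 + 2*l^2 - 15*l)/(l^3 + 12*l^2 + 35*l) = (l - 3)/(l + 7)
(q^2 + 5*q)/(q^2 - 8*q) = (q + 5)/(q - 8)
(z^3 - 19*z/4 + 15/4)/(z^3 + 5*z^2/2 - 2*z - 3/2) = (4*z^2 + 4*z - 15)/(2*(2*z^2 + 7*z + 3))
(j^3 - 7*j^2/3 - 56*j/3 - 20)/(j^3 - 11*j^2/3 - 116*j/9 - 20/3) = 3*(j + 2)/(3*j + 2)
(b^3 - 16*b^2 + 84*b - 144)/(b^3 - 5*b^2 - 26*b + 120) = (b - 6)/(b + 5)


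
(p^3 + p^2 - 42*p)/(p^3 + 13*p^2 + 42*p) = (p - 6)/(p + 6)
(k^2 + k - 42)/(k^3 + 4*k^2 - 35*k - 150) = (k + 7)/(k^2 + 10*k + 25)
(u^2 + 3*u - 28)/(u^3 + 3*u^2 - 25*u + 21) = (u - 4)/(u^2 - 4*u + 3)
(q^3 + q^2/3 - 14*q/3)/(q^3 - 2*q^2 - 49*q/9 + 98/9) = 3*q/(3*q - 7)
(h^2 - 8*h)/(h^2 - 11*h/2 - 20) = 2*h/(2*h + 5)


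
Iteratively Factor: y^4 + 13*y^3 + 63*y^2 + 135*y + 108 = (y + 3)*(y^3 + 10*y^2 + 33*y + 36) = (y + 3)^2*(y^2 + 7*y + 12) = (y + 3)^3*(y + 4)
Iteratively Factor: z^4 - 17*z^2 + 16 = (z + 4)*(z^3 - 4*z^2 - z + 4) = (z - 1)*(z + 4)*(z^2 - 3*z - 4) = (z - 1)*(z + 1)*(z + 4)*(z - 4)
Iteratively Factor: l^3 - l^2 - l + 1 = (l - 1)*(l^2 - 1) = (l - 1)*(l + 1)*(l - 1)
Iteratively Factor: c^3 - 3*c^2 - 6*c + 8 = (c - 4)*(c^2 + c - 2) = (c - 4)*(c + 2)*(c - 1)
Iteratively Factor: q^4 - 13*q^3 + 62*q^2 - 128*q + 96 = (q - 2)*(q^3 - 11*q^2 + 40*q - 48) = (q - 4)*(q - 2)*(q^2 - 7*q + 12) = (q - 4)*(q - 3)*(q - 2)*(q - 4)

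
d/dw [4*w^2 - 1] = 8*w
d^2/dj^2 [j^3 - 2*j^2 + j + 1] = 6*j - 4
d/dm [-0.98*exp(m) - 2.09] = -0.98*exp(m)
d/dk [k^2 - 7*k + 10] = 2*k - 7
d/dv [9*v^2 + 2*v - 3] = 18*v + 2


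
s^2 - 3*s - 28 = (s - 7)*(s + 4)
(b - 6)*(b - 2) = b^2 - 8*b + 12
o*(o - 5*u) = o^2 - 5*o*u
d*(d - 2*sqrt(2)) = d^2 - 2*sqrt(2)*d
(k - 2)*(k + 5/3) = k^2 - k/3 - 10/3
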